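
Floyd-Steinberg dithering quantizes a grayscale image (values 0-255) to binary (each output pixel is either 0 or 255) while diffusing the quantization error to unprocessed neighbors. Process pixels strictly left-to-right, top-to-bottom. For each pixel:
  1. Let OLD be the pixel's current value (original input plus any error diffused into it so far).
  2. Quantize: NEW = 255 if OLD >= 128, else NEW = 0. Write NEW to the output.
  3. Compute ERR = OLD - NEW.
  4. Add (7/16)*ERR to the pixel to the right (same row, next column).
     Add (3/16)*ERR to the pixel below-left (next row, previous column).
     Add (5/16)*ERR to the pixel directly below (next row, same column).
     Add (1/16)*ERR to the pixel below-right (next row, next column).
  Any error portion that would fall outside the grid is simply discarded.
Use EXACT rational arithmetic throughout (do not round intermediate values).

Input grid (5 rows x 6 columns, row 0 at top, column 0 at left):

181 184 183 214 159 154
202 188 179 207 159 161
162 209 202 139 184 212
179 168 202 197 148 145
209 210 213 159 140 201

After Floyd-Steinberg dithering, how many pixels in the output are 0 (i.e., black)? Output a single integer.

Answer: 8

Derivation:
(0,0): OLD=181 → NEW=255, ERR=-74
(0,1): OLD=1213/8 → NEW=255, ERR=-827/8
(0,2): OLD=17635/128 → NEW=255, ERR=-15005/128
(0,3): OLD=333237/2048 → NEW=255, ERR=-189003/2048
(0,4): OLD=3887091/32768 → NEW=0, ERR=3887091/32768
(0,5): OLD=107949989/524288 → NEW=255, ERR=-25743451/524288
(1,0): OLD=20415/128 → NEW=255, ERR=-12225/128
(1,1): OLD=89401/1024 → NEW=0, ERR=89401/1024
(1,2): OLD=5137965/32768 → NEW=255, ERR=-3217875/32768
(1,3): OLD=19675561/131072 → NEW=255, ERR=-13747799/131072
(1,4): OLD=1134202459/8388608 → NEW=255, ERR=-1004892581/8388608
(1,5): OLD=13510425357/134217728 → NEW=0, ERR=13510425357/134217728
(2,0): OLD=2433411/16384 → NEW=255, ERR=-1744509/16384
(2,1): OLD=86674001/524288 → NEW=255, ERR=-47019439/524288
(2,2): OLD=988732467/8388608 → NEW=0, ERR=988732467/8388608
(2,3): OLD=8669821019/67108864 → NEW=255, ERR=-8442939301/67108864
(2,4): OLD=222997964433/2147483648 → NEW=0, ERR=222997964433/2147483648
(2,5): OLD=9668831812871/34359738368 → NEW=255, ERR=907098529031/34359738368
(3,0): OLD=1081381075/8388608 → NEW=255, ERR=-1057713965/8388608
(3,1): OLD=6728017111/67108864 → NEW=0, ERR=6728017111/67108864
(3,2): OLD=136096980405/536870912 → NEW=255, ERR=-805102155/536870912
(3,3): OLD=6317564714847/34359738368 → NEW=255, ERR=-2444168568993/34359738368
(3,4): OLD=40246514146047/274877906944 → NEW=255, ERR=-29847352124673/274877906944
(3,5): OLD=493612959846033/4398046511104 → NEW=0, ERR=493612959846033/4398046511104
(4,0): OLD=202287533949/1073741824 → NEW=255, ERR=-71516631171/1073741824
(4,1): OLD=3505179478873/17179869184 → NEW=255, ERR=-875687163047/17179869184
(4,2): OLD=100692974439739/549755813888 → NEW=255, ERR=-39494758101701/549755813888
(4,3): OLD=746673460944967/8796093022208 → NEW=0, ERR=746673460944967/8796093022208
(4,4): OLD=22490356861826999/140737488355328 → NEW=255, ERR=-13397702668781641/140737488355328
(4,5): OLD=422524073156796065/2251799813685248 → NEW=255, ERR=-151684879332942175/2251799813685248
Output grid:
  Row 0: ####.#  (1 black, running=1)
  Row 1: #.###.  (2 black, running=3)
  Row 2: ##.#.#  (2 black, running=5)
  Row 3: #.###.  (2 black, running=7)
  Row 4: ###.##  (1 black, running=8)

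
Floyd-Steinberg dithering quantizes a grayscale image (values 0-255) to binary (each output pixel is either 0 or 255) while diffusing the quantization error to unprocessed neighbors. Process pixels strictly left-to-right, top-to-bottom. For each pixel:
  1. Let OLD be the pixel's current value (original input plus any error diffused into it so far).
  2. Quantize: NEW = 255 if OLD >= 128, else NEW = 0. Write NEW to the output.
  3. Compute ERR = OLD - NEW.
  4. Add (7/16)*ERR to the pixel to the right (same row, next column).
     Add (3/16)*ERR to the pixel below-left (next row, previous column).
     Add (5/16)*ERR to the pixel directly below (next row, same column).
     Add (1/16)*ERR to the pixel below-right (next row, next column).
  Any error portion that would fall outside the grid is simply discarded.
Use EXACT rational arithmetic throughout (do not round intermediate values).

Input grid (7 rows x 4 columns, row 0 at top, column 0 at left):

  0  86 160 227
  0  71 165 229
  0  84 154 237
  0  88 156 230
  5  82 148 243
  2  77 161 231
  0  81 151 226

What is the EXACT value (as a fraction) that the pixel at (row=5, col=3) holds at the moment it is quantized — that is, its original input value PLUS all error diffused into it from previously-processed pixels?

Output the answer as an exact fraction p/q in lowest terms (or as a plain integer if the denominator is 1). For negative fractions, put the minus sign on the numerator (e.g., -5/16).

Answer: 2896672013882927/17592186044416

Derivation:
(0,0): OLD=0 → NEW=0, ERR=0
(0,1): OLD=86 → NEW=0, ERR=86
(0,2): OLD=1581/8 → NEW=255, ERR=-459/8
(0,3): OLD=25843/128 → NEW=255, ERR=-6797/128
(1,0): OLD=129/8 → NEW=0, ERR=129/8
(1,1): OLD=6027/64 → NEW=0, ERR=6027/64
(1,2): OLD=376195/2048 → NEW=255, ERR=-146045/2048
(1,3): OLD=5820293/32768 → NEW=255, ERR=-2535547/32768
(2,0): OLD=23241/1024 → NEW=0, ERR=23241/1024
(2,1): OLD=3637095/32768 → NEW=0, ERR=3637095/32768
(2,2): OLD=5624725/32768 → NEW=255, ERR=-2731115/32768
(2,3): OLD=22530999/131072 → NEW=255, ERR=-10892361/131072
(3,0): OLD=14629845/524288 → NEW=0, ERR=14629845/524288
(3,1): OLD=1012379891/8388608 → NEW=0, ERR=1012379891/8388608
(3,2): OLD=23368560613/134217728 → NEW=255, ERR=-10856960027/134217728
(3,3): OLD=350966983491/2147483648 → NEW=255, ERR=-196641346749/2147483648
(4,0): OLD=4878615913/134217728 → NEW=0, ERR=4878615913/134217728
(4,1): OLD=131204361023/1073741824 → NEW=0, ERR=131204361023/1073741824
(4,2): OLD=5722790742475/34359738368 → NEW=255, ERR=-3038942541365/34359738368
(4,3): OLD=93807375478397/549755813888 → NEW=255, ERR=-46380357063043/549755813888
(5,0): OLD=623117457957/17179869184 → NEW=0, ERR=623117457957/17179869184
(5,1): OLD=64179637894087/549755813888 → NEW=0, ERR=64179637894087/549755813888
(5,2): OLD=193793575022443/1099511627776 → NEW=255, ERR=-86581890060437/1099511627776
(5,3): OLD=2896672013882927/17592186044416 → NEW=255, ERR=-1589335427443153/17592186044416
Target (5,3): original=231, with diffused error = 2896672013882927/17592186044416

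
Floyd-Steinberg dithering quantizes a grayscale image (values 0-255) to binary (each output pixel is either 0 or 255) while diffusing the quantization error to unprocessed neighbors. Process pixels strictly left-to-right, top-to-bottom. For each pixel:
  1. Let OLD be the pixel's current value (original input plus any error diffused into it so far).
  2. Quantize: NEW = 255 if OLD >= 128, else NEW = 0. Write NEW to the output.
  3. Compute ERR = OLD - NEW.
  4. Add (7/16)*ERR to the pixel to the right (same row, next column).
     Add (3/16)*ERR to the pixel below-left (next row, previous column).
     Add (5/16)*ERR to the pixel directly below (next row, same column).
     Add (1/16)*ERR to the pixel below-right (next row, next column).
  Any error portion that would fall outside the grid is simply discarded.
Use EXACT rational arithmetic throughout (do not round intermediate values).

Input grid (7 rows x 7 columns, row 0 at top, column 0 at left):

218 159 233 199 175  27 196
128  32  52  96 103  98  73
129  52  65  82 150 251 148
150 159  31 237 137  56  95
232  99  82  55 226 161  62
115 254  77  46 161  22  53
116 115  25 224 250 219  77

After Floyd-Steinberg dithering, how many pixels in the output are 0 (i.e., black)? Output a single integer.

Answer: 25

Derivation:
(0,0): OLD=218 → NEW=255, ERR=-37
(0,1): OLD=2285/16 → NEW=255, ERR=-1795/16
(0,2): OLD=47083/256 → NEW=255, ERR=-18197/256
(0,3): OLD=687725/4096 → NEW=255, ERR=-356755/4096
(0,4): OLD=8971515/65536 → NEW=255, ERR=-7740165/65536
(0,5): OLD=-25869603/1048576 → NEW=0, ERR=-25869603/1048576
(0,6): OLD=3107247115/16777216 → NEW=255, ERR=-1170942965/16777216
(1,0): OLD=24423/256 → NEW=0, ERR=24423/256
(1,1): OLD=47185/2048 → NEW=0, ERR=47185/2048
(1,2): OLD=1082917/65536 → NEW=0, ERR=1082917/65536
(1,3): OLD=12956097/262144 → NEW=0, ERR=12956097/262144
(1,4): OLD=1302672675/16777216 → NEW=0, ERR=1302672675/16777216
(1,5): OLD=13930752019/134217728 → NEW=0, ERR=13930752019/134217728
(1,6): OLD=204132542653/2147483648 → NEW=0, ERR=204132542653/2147483648
(2,0): OLD=5345547/32768 → NEW=255, ERR=-3010293/32768
(2,1): OLD=29432489/1048576 → NEW=0, ERR=29432489/1048576
(2,2): OLD=1562811707/16777216 → NEW=0, ERR=1562811707/16777216
(2,3): OLD=20641292579/134217728 → NEW=255, ERR=-13584228061/134217728
(2,4): OLD=163782817747/1073741824 → NEW=255, ERR=-110021347373/1073741824
(2,5): OLD=8977595359025/34359738368 → NEW=255, ERR=215862075185/34359738368
(2,6): OLD=102771770910823/549755813888 → NEW=255, ERR=-37415961630617/549755813888
(3,0): OLD=2123232987/16777216 → NEW=0, ERR=2123232987/16777216
(3,1): OLD=31522816319/134217728 → NEW=255, ERR=-2702704321/134217728
(3,2): OLD=36590102765/1073741824 → NEW=0, ERR=36590102765/1073741824
(3,3): OLD=888586625163/4294967296 → NEW=255, ERR=-206630035317/4294967296
(3,4): OLD=43311872787163/549755813888 → NEW=0, ERR=43311872787163/549755813888
(3,5): OLD=322227235010881/4398046511104 → NEW=0, ERR=322227235010881/4398046511104
(3,6): OLD=7471613222353247/70368744177664 → NEW=0, ERR=7471613222353247/70368744177664
(4,0): OLD=575037412853/2147483648 → NEW=255, ERR=27429082613/2147483648
(4,1): OLD=3868715769969/34359738368 → NEW=0, ERR=3868715769969/34359738368
(4,2): OLD=72364390417215/549755813888 → NEW=255, ERR=-67823342124225/549755813888
(4,3): OLD=12724124863077/4398046511104 → NEW=0, ERR=12724124863077/4398046511104
(4,4): OLD=9239986259274079/35184372088832 → NEW=255, ERR=267971376621919/35184372088832
(4,5): OLD=238758422459056415/1125899906842624 → NEW=255, ERR=-48346053785812705/1125899906842624
(4,6): OLD=1458689561038239369/18014398509481984 → NEW=0, ERR=1458689561038239369/18014398509481984
(5,0): OLD=77022392516067/549755813888 → NEW=255, ERR=-63165340025373/549755813888
(5,1): OLD=952549663918497/4398046511104 → NEW=255, ERR=-168952196413023/4398046511104
(5,2): OLD=1028081117482615/35184372088832 → NEW=0, ERR=1028081117482615/35184372088832
(5,3): OLD=15032225454098547/281474976710656 → NEW=0, ERR=15032225454098547/281474976710656
(5,4): OLD=3222315107608375377/18014398509481984 → NEW=255, ERR=-1371356512309530543/18014398509481984
(5,5): OLD=-1306420792874465599/144115188075855872 → NEW=0, ERR=-1306420792874465599/144115188075855872
(5,6): OLD=165224021495150068783/2305843009213693952 → NEW=0, ERR=165224021495150068783/2305843009213693952
(6,0): OLD=5129304134355035/70368744177664 → NEW=0, ERR=5129304134355035/70368744177664
(6,1): OLD=149950765695993111/1125899906842624 → NEW=255, ERR=-137153710548876009/1125899906842624
(6,2): OLD=-208088089140415387/18014398509481984 → NEW=0, ERR=-208088089140415387/18014398509481984
(6,3): OLD=32164803887267282619/144115188075855872 → NEW=255, ERR=-4584569072075964741/144115188075855872
(6,4): OLD=61661468170048196545/288230376151711744 → NEW=255, ERR=-11837277748638298175/288230376151711744
(6,5): OLD=7632411117840911958933/36893488147419103232 → NEW=255, ERR=-1775428359750959365227/36893488147419103232
(6,6): OLD=45908256875999761934531/590295810358705651712 → NEW=0, ERR=45908256875999761934531/590295810358705651712
Output grid:
  Row 0: #####.#  (1 black, running=1)
  Row 1: .......  (7 black, running=8)
  Row 2: #..####  (2 black, running=10)
  Row 3: .#.#...  (5 black, running=15)
  Row 4: #.#.##.  (3 black, running=18)
  Row 5: ##..#..  (4 black, running=22)
  Row 6: .#.###.  (3 black, running=25)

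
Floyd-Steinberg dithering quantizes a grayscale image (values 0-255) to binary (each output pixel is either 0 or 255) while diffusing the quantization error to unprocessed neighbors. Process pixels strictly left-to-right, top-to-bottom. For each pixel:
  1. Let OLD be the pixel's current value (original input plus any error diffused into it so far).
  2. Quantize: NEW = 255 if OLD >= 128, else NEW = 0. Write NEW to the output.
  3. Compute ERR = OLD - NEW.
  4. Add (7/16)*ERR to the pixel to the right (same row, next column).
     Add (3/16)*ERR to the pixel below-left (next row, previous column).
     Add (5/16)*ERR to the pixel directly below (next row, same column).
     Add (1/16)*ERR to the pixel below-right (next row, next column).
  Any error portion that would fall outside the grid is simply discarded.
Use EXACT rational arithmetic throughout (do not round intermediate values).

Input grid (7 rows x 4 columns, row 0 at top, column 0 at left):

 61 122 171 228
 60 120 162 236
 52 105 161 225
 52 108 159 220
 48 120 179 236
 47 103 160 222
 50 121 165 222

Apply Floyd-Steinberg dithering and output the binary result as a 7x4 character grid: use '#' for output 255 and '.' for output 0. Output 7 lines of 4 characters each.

Answer: .#.#
.###
..##
.#.#
..##
.#.#
.###

Derivation:
(0,0): OLD=61 → NEW=0, ERR=61
(0,1): OLD=2379/16 → NEW=255, ERR=-1701/16
(0,2): OLD=31869/256 → NEW=0, ERR=31869/256
(0,3): OLD=1156971/4096 → NEW=255, ERR=112491/4096
(1,0): OLD=15137/256 → NEW=0, ERR=15137/256
(1,1): OLD=286311/2048 → NEW=255, ERR=-235929/2048
(1,2): OLD=9765363/65536 → NEW=255, ERR=-6946317/65536
(1,3): OLD=215997461/1048576 → NEW=255, ERR=-51389419/1048576
(2,0): OLD=1601629/32768 → NEW=0, ERR=1601629/32768
(2,1): OLD=77810767/1048576 → NEW=0, ERR=77810767/1048576
(2,2): OLD=301892235/2097152 → NEW=255, ERR=-232881525/2097152
(2,3): OLD=5183400191/33554432 → NEW=255, ERR=-3372979969/33554432
(3,0): OLD=1362108173/16777216 → NEW=0, ERR=1362108173/16777216
(3,1): OLD=39981525267/268435456 → NEW=255, ERR=-28469516013/268435456
(3,2): OLD=273537049069/4294967296 → NEW=0, ERR=273537049069/4294967296
(3,3): OLD=14397395682043/68719476736 → NEW=255, ERR=-3126070885637/68719476736
(4,0): OLD=229718536009/4294967296 → NEW=0, ERR=229718536009/4294967296
(4,1): OLD=4373058259419/34359738368 → NEW=0, ERR=4373058259419/34359738368
(4,2): OLD=263251952173051/1099511627776 → NEW=255, ERR=-17123512909829/1099511627776
(4,3): OLD=3851831129824077/17592186044416 → NEW=255, ERR=-634176311502003/17592186044416
(5,0): OLD=48146439471353/549755813888 → NEW=0, ERR=48146439471353/549755813888
(5,1): OLD=3193172043169647/17592186044416 → NEW=255, ERR=-1292835398156433/17592186044416
(5,2): OLD=1092273260879379/8796093022208 → NEW=0, ERR=1092273260879379/8796093022208
(5,3): OLD=74334412718009659/281474976710656 → NEW=255, ERR=2558293656792379/281474976710656
(6,0): OLD=17898672956479981/281474976710656 → NEW=0, ERR=17898672956479981/281474976710656
(6,1): OLD=696308643808428363/4503599627370496 → NEW=255, ERR=-452109261171048117/4503599627370496
(6,2): OLD=11312789969509970205/72057594037927936 → NEW=255, ERR=-7061896510161653475/72057594037927936
(6,3): OLD=218737816885406572235/1152921504606846976 → NEW=255, ERR=-75257166789339406645/1152921504606846976
Row 0: .#.#
Row 1: .###
Row 2: ..##
Row 3: .#.#
Row 4: ..##
Row 5: .#.#
Row 6: .###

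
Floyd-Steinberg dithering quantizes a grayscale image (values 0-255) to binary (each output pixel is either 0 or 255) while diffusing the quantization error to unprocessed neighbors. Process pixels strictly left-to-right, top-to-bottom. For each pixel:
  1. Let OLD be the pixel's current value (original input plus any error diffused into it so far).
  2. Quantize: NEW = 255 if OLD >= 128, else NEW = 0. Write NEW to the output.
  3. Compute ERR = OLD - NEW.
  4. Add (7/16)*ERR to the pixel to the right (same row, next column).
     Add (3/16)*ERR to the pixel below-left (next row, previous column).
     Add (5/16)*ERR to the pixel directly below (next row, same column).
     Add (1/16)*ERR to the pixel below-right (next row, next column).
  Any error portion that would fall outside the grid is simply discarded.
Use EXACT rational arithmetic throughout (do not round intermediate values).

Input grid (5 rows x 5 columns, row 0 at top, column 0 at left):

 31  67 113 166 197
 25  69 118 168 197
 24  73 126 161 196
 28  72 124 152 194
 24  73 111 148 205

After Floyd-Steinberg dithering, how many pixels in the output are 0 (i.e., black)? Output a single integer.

Answer: 14

Derivation:
(0,0): OLD=31 → NEW=0, ERR=31
(0,1): OLD=1289/16 → NEW=0, ERR=1289/16
(0,2): OLD=37951/256 → NEW=255, ERR=-27329/256
(0,3): OLD=488633/4096 → NEW=0, ERR=488633/4096
(0,4): OLD=16331023/65536 → NEW=255, ERR=-380657/65536
(1,0): OLD=12747/256 → NEW=0, ERR=12747/256
(1,1): OLD=200461/2048 → NEW=0, ERR=200461/2048
(1,2): OLD=10149265/65536 → NEW=255, ERR=-6562415/65536
(1,3): OLD=40294077/262144 → NEW=255, ERR=-26552643/262144
(1,4): OLD=664068759/4194304 → NEW=255, ERR=-405478761/4194304
(2,0): OLD=1897695/32768 → NEW=0, ERR=1897695/32768
(2,1): OLD=118763525/1048576 → NEW=0, ERR=118763525/1048576
(2,2): OLD=2204285007/16777216 → NEW=255, ERR=-2073905073/16777216
(2,3): OLD=13658203773/268435456 → NEW=0, ERR=13658203773/268435456
(2,4): OLD=780477906475/4294967296 → NEW=255, ERR=-314738754005/4294967296
(3,0): OLD=1129683823/16777216 → NEW=0, ERR=1129683823/16777216
(3,1): OLD=15743063107/134217728 → NEW=0, ERR=15743063107/134217728
(3,2): OLD=658444496081/4294967296 → NEW=255, ERR=-436772164399/4294967296
(3,3): OLD=875684456777/8589934592 → NEW=0, ERR=875684456777/8589934592
(3,4): OLD=30082623151693/137438953472 → NEW=255, ERR=-4964309983667/137438953472
(4,0): OLD=143956149793/2147483648 → NEW=0, ERR=143956149793/2147483648
(4,1): OLD=8529680561441/68719476736 → NEW=0, ERR=8529680561441/68719476736
(4,2): OLD=175888656734735/1099511627776 → NEW=255, ERR=-104486808348145/1099511627776
(4,3): OLD=2201716814779681/17592186044416 → NEW=0, ERR=2201716814779681/17592186044416
(4,4): OLD=71730631307074663/281474976710656 → NEW=255, ERR=-45487754142617/281474976710656
Output grid:
  Row 0: ..#.#  (3 black, running=3)
  Row 1: ..###  (2 black, running=5)
  Row 2: ..#.#  (3 black, running=8)
  Row 3: ..#.#  (3 black, running=11)
  Row 4: ..#.#  (3 black, running=14)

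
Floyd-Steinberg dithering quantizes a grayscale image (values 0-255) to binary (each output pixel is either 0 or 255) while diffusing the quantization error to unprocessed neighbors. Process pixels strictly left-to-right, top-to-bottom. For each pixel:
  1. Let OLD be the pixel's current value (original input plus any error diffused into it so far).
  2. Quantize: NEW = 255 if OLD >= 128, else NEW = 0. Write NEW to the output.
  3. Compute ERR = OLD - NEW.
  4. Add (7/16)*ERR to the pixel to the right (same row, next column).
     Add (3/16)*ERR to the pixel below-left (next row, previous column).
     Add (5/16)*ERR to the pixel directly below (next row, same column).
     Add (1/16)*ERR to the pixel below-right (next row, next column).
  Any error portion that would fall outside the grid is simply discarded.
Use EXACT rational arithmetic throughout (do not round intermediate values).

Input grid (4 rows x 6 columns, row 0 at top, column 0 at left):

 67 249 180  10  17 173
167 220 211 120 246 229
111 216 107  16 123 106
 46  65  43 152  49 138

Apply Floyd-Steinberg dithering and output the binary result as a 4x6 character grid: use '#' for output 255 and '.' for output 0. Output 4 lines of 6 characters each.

(0,0): OLD=67 → NEW=0, ERR=67
(0,1): OLD=4453/16 → NEW=255, ERR=373/16
(0,2): OLD=48691/256 → NEW=255, ERR=-16589/256
(0,3): OLD=-75163/4096 → NEW=0, ERR=-75163/4096
(0,4): OLD=587971/65536 → NEW=0, ERR=587971/65536
(0,5): OLD=185519445/1048576 → NEW=255, ERR=-81867435/1048576
(1,0): OLD=49231/256 → NEW=255, ERR=-16049/256
(1,1): OLD=393001/2048 → NEW=255, ERR=-129239/2048
(1,2): OLD=10561629/65536 → NEW=255, ERR=-6150051/65536
(1,3): OLD=18570713/262144 → NEW=0, ERR=18570713/262144
(1,4): OLD=4429368747/16777216 → NEW=255, ERR=151178667/16777216
(1,5): OLD=56131095869/268435456 → NEW=255, ERR=-12319945411/268435456
(2,0): OLD=2607571/32768 → NEW=0, ERR=2607571/32768
(2,1): OLD=219761473/1048576 → NEW=255, ERR=-47625407/1048576
(2,2): OLD=1126458371/16777216 → NEW=0, ERR=1126458371/16777216
(2,3): OLD=8500963499/134217728 → NEW=0, ERR=8500963499/134217728
(2,4): OLD=641445333633/4294967296 → NEW=255, ERR=-453771326847/4294967296
(2,5): OLD=3160971351959/68719476736 → NEW=0, ERR=3160971351959/68719476736
(3,0): OLD=1046087075/16777216 → NEW=0, ERR=1046087075/16777216
(3,1): OLD=12837666535/134217728 → NEW=0, ERR=12837666535/134217728
(3,2): OLD=123335317925/1073741824 → NEW=0, ERR=123335317925/1073741824
(3,3): OLD=14185962888047/68719476736 → NEW=255, ERR=-3337503679633/68719476736
(3,4): OLD=4023622611599/549755813888 → NEW=0, ERR=4023622611599/549755813888
(3,5): OLD=1310382319587841/8796093022208 → NEW=255, ERR=-932621401075199/8796093022208
Row 0: .##..#
Row 1: ###.##
Row 2: .#..#.
Row 3: ...#.#

Answer: .##..#
###.##
.#..#.
...#.#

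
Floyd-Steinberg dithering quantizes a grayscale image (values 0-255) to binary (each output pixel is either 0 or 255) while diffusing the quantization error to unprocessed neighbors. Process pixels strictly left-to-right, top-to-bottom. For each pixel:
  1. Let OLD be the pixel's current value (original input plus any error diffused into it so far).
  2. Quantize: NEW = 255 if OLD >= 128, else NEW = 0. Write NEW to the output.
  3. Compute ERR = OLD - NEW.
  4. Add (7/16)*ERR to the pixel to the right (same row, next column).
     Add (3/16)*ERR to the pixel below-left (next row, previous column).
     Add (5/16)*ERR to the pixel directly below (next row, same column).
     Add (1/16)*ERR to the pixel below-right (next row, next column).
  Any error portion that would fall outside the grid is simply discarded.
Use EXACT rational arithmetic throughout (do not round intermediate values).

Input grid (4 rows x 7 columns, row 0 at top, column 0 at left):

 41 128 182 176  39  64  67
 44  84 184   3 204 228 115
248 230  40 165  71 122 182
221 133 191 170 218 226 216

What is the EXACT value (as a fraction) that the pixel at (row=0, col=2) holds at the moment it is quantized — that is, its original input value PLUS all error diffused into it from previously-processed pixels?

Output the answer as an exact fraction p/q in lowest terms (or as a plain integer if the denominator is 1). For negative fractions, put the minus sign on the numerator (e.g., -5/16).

(0,0): OLD=41 → NEW=0, ERR=41
(0,1): OLD=2335/16 → NEW=255, ERR=-1745/16
(0,2): OLD=34377/256 → NEW=255, ERR=-30903/256
Target (0,2): original=182, with diffused error = 34377/256

Answer: 34377/256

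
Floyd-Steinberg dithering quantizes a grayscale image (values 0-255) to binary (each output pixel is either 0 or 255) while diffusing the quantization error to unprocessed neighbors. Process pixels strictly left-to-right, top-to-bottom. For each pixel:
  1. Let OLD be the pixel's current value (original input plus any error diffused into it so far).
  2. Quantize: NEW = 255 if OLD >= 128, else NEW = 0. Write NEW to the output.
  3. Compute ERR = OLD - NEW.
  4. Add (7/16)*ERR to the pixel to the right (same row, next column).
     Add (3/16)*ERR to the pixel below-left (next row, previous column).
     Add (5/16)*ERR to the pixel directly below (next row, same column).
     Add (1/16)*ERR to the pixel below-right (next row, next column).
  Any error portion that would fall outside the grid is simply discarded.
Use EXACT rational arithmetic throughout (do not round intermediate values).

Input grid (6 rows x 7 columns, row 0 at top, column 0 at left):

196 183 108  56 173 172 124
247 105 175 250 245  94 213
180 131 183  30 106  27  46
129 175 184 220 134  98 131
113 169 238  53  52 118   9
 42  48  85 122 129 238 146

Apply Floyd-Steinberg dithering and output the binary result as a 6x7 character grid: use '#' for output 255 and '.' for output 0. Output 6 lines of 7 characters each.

Answer: ##..##.
#.###.#
#.#....
.####.#
#.#..#.
..#.##.

Derivation:
(0,0): OLD=196 → NEW=255, ERR=-59
(0,1): OLD=2515/16 → NEW=255, ERR=-1565/16
(0,2): OLD=16693/256 → NEW=0, ERR=16693/256
(0,3): OLD=346227/4096 → NEW=0, ERR=346227/4096
(0,4): OLD=13761317/65536 → NEW=255, ERR=-2950363/65536
(0,5): OLD=159702531/1048576 → NEW=255, ERR=-107684349/1048576
(0,6): OLD=1326584341/16777216 → NEW=0, ERR=1326584341/16777216
(1,0): OLD=53817/256 → NEW=255, ERR=-11463/256
(1,1): OLD=129807/2048 → NEW=0, ERR=129807/2048
(1,2): OLD=15259579/65536 → NEW=255, ERR=-1452101/65536
(1,3): OLD=68774943/262144 → NEW=255, ERR=1928223/262144
(1,4): OLD=3693960189/16777216 → NEW=255, ERR=-584229891/16777216
(1,5): OLD=7876517901/134217728 → NEW=0, ERR=7876517901/134217728
(1,6): OLD=551829419299/2147483648 → NEW=255, ERR=4221089059/2147483648
(2,0): OLD=5829141/32768 → NEW=255, ERR=-2526699/32768
(2,1): OLD=115467959/1048576 → NEW=0, ERR=115467959/1048576
(2,2): OLD=3851938021/16777216 → NEW=255, ERR=-426252059/16777216
(2,3): OLD=1780951549/134217728 → NEW=0, ERR=1780951549/134217728
(2,4): OLD=120673767885/1073741824 → NEW=0, ERR=120673767885/1073741824
(2,5): OLD=3185148959535/34359738368 → NEW=0, ERR=3185148959535/34359738368
(2,6): OLD=49938885862969/549755813888 → NEW=0, ERR=49938885862969/549755813888
(3,0): OLD=2106392901/16777216 → NEW=0, ERR=2106392901/16777216
(3,1): OLD=34192982881/134217728 → NEW=255, ERR=-32537759/134217728
(3,2): OLD=198990948979/1073741824 → NEW=255, ERR=-74813216141/1073741824
(3,3): OLD=915464485333/4294967296 → NEW=255, ERR=-179752175147/4294967296
(3,4): OLD=92920330589509/549755813888 → NEW=255, ERR=-47267401951931/549755813888
(3,5): OLD=498779423010847/4398046511104 → NEW=0, ERR=498779423010847/4398046511104
(3,6): OLD=15115015949689153/70368744177664 → NEW=255, ERR=-2829013815615167/70368744177664
(4,0): OLD=326823754987/2147483648 → NEW=255, ERR=-220784575253/2147483648
(4,1): OLD=4079439731183/34359738368 → NEW=0, ERR=4079439731183/34359738368
(4,2): OLD=143105465371233/549755813888 → NEW=255, ERR=2917732829793/549755813888
(4,3): OLD=95734547685755/4398046511104 → NEW=0, ERR=95734547685755/4398046511104
(4,4): OLD=1875446247321793/35184372088832 → NEW=0, ERR=1875446247321793/35184372088832
(4,5): OLD=184477521414109825/1125899906842624 → NEW=255, ERR=-102626954830759295/1125899906842624
(4,6): OLD=-654892670188413737/18014398509481984 → NEW=0, ERR=-654892670188413737/18014398509481984
(5,0): OLD=17665297356605/549755813888 → NEW=0, ERR=17665297356605/549755813888
(5,1): OLD=412228536140735/4398046511104 → NEW=0, ERR=412228536140735/4398046511104
(5,2): OLD=4896512124963497/35184372088832 → NEW=255, ERR=-4075502757688663/35184372088832
(5,3): OLD=24896915282040877/281474976710656 → NEW=0, ERR=24896915282040877/281474976710656
(5,4): OLD=3037669614907082767/18014398509481984 → NEW=255, ERR=-1556002005010823153/18014398509481984
(5,5): OLD=24246104785317203103/144115188075855872 → NEW=255, ERR=-12503268174026044257/144115188075855872
(5,6): OLD=209798245101143267953/2305843009213693952 → NEW=0, ERR=209798245101143267953/2305843009213693952
Row 0: ##..##.
Row 1: #.###.#
Row 2: #.#....
Row 3: .####.#
Row 4: #.#..#.
Row 5: ..#.##.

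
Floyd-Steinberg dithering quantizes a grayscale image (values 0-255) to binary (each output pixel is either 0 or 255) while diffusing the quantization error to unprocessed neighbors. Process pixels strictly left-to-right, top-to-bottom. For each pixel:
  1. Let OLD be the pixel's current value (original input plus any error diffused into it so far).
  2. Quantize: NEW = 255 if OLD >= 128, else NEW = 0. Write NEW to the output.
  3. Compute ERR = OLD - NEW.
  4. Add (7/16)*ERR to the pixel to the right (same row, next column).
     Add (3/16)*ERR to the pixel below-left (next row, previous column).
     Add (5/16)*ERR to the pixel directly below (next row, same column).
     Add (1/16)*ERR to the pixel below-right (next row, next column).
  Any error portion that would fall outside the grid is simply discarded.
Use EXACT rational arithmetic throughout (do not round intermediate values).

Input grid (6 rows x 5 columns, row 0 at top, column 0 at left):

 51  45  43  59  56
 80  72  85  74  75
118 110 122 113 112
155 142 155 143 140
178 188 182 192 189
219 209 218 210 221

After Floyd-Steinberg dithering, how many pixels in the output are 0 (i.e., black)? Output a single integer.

(0,0): OLD=51 → NEW=0, ERR=51
(0,1): OLD=1077/16 → NEW=0, ERR=1077/16
(0,2): OLD=18547/256 → NEW=0, ERR=18547/256
(0,3): OLD=371493/4096 → NEW=0, ERR=371493/4096
(0,4): OLD=6270467/65536 → NEW=0, ERR=6270467/65536
(1,0): OLD=27791/256 → NEW=0, ERR=27791/256
(1,1): OLD=322153/2048 → NEW=255, ERR=-200087/2048
(1,2): OLD=5643293/65536 → NEW=0, ERR=5643293/65536
(1,3): OLD=42594137/262144 → NEW=255, ERR=-24252583/262144
(1,4): OLD=293989611/4194304 → NEW=0, ERR=293989611/4194304
(2,0): OLD=4378003/32768 → NEW=255, ERR=-3977837/32768
(2,1): OLD=51684097/1048576 → NEW=0, ERR=51684097/1048576
(2,2): OLD=2466596931/16777216 → NEW=255, ERR=-1811593149/16777216
(2,3): OLD=14863786265/268435456 → NEW=0, ERR=14863786265/268435456
(2,4): OLD=654324871535/4294967296 → NEW=255, ERR=-440891788945/4294967296
(3,0): OLD=2119066851/16777216 → NEW=0, ERR=2119066851/16777216
(3,1): OLD=24807299239/134217728 → NEW=255, ERR=-9418221401/134217728
(3,2): OLD=446759866973/4294967296 → NEW=0, ERR=446759866973/4294967296
(3,3): OLD=1544607991285/8589934592 → NEW=255, ERR=-645825329675/8589934592
(3,4): OLD=10787399449385/137438953472 → NEW=0, ERR=10787399449385/137438953472
(4,0): OLD=438760099181/2147483648 → NEW=255, ERR=-108848231059/2147483648
(4,1): OLD=11771231682157/68719476736 → NEW=255, ERR=-5752234885523/68719476736
(4,2): OLD=175264324144899/1099511627776 → NEW=255, ERR=-105111140937981/1099511627776
(4,3): OLD=2601861635700333/17592186044416 → NEW=255, ERR=-1884145805625747/17592186044416
(4,4): OLD=45591035331365755/281474976710656 → NEW=255, ERR=-26185083729851525/281474976710656
(5,0): OLD=206120624856935/1099511627776 → NEW=255, ERR=-74254840225945/1099511627776
(5,1): OLD=1162870246871669/8796093022208 → NEW=255, ERR=-1080133473791371/8796093022208
(5,2): OLD=30705775467234205/281474976710656 → NEW=0, ERR=30705775467234205/281474976710656
(5,3): OLD=226125245574676531/1125899906842624 → NEW=255, ERR=-60979230670192589/1125899906842624
(5,4): OLD=2910040449747092033/18014398509481984 → NEW=255, ERR=-1683631170170813887/18014398509481984
Output grid:
  Row 0: .....  (5 black, running=5)
  Row 1: .#.#.  (3 black, running=8)
  Row 2: #.#.#  (2 black, running=10)
  Row 3: .#.#.  (3 black, running=13)
  Row 4: #####  (0 black, running=13)
  Row 5: ##.##  (1 black, running=14)

Answer: 14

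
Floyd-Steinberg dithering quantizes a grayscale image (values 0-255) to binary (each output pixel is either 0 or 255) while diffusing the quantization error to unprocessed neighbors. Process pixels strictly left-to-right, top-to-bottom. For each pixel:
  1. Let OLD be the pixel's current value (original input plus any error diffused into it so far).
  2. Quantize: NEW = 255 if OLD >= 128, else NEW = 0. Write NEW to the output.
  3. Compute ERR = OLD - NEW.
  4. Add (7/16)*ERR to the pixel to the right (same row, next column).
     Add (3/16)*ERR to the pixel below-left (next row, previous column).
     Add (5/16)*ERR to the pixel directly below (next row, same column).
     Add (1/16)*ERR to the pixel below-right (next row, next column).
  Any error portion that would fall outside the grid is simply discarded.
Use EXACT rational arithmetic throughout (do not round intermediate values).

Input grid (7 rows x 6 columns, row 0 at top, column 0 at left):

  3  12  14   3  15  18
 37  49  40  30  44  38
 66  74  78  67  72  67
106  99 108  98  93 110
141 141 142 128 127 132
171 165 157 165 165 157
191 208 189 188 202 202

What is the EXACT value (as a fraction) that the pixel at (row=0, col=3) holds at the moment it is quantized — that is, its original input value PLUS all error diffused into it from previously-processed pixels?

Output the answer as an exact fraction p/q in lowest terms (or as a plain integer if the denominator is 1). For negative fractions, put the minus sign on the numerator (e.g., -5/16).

Answer: 47813/4096

Derivation:
(0,0): OLD=3 → NEW=0, ERR=3
(0,1): OLD=213/16 → NEW=0, ERR=213/16
(0,2): OLD=5075/256 → NEW=0, ERR=5075/256
(0,3): OLD=47813/4096 → NEW=0, ERR=47813/4096
Target (0,3): original=3, with diffused error = 47813/4096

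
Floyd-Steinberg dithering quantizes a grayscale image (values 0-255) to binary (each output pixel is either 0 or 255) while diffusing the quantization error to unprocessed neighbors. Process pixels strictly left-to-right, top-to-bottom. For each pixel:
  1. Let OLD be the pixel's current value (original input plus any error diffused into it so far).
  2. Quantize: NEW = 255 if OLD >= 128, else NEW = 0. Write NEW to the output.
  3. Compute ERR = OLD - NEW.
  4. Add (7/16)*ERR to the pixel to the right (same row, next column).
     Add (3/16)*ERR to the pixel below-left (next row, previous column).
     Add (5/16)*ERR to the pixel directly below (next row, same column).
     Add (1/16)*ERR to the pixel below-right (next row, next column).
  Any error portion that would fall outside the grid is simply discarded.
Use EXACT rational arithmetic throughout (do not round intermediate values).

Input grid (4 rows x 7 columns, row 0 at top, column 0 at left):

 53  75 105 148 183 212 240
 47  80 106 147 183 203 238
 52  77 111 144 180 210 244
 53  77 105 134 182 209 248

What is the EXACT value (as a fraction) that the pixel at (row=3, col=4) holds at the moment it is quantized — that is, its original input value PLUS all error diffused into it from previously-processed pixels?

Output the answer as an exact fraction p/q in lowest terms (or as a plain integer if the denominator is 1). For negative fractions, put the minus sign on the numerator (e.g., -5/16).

(0,0): OLD=53 → NEW=0, ERR=53
(0,1): OLD=1571/16 → NEW=0, ERR=1571/16
(0,2): OLD=37877/256 → NEW=255, ERR=-27403/256
(0,3): OLD=414387/4096 → NEW=0, ERR=414387/4096
(0,4): OLD=14893797/65536 → NEW=255, ERR=-1817883/65536
(0,5): OLD=209572931/1048576 → NEW=255, ERR=-57813949/1048576
(0,6): OLD=3621834197/16777216 → NEW=255, ERR=-656355883/16777216
(1,0): OLD=20985/256 → NEW=0, ERR=20985/256
(1,1): OLD=265807/2048 → NEW=255, ERR=-256433/2048
(1,2): OLD=2809851/65536 → NEW=0, ERR=2809851/65536
(1,3): OLD=48622943/262144 → NEW=255, ERR=-18223777/262144
(1,4): OLD=2347175357/16777216 → NEW=255, ERR=-1931014723/16777216
(1,5): OLD=16957866445/134217728 → NEW=0, ERR=16957866445/134217728
(1,6): OLD=596151752547/2147483648 → NEW=255, ERR=48543422307/2147483648
(2,0): OLD=1774037/32768 → NEW=0, ERR=1774037/32768
(2,1): OLD=78349303/1048576 → NEW=0, ERR=78349303/1048576
(2,2): OLD=2285525157/16777216 → NEW=255, ERR=-1992664923/16777216
(2,3): OLD=6900360125/134217728 → NEW=0, ERR=6900360125/134217728
(2,4): OLD=199576007053/1073741824 → NEW=255, ERR=-74228158067/1073741824
(2,5): OLD=7431440542319/34359738368 → NEW=255, ERR=-1330292741521/34359738368
(2,6): OLD=133053056992505/549755813888 → NEW=255, ERR=-7134675548935/549755813888
(3,0): OLD=1408086277/16777216 → NEW=0, ERR=1408086277/16777216
(3,1): OLD=15862195233/134217728 → NEW=0, ERR=15862195233/134217728
(3,2): OLD=143772171955/1073741824 → NEW=255, ERR=-130031993165/1073741824
(3,3): OLD=329419473557/4294967296 → NEW=0, ERR=329419473557/4294967296
(3,4): OLD=104402157323525/549755813888 → NEW=255, ERR=-35785575217915/549755813888
Target (3,4): original=182, with diffused error = 104402157323525/549755813888

Answer: 104402157323525/549755813888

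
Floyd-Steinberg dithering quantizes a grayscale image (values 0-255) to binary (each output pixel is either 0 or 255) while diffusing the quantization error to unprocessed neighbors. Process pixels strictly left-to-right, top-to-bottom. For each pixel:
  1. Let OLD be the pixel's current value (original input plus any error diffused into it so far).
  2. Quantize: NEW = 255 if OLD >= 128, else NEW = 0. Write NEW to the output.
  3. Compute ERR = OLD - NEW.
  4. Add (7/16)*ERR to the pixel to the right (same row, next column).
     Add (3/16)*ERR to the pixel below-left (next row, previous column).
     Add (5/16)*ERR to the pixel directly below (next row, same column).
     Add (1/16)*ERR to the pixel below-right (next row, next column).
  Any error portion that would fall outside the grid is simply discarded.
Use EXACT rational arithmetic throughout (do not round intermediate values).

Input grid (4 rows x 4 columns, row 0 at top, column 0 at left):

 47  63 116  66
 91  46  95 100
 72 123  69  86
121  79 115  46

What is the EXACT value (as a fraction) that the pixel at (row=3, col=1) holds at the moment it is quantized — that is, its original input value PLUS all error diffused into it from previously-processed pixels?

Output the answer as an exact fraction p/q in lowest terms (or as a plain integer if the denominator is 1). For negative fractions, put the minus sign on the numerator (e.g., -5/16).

(0,0): OLD=47 → NEW=0, ERR=47
(0,1): OLD=1337/16 → NEW=0, ERR=1337/16
(0,2): OLD=39055/256 → NEW=255, ERR=-26225/256
(0,3): OLD=86761/4096 → NEW=0, ERR=86761/4096
(1,0): OLD=31067/256 → NEW=0, ERR=31067/256
(1,1): OLD=223101/2048 → NEW=0, ERR=223101/2048
(1,2): OLD=7853889/65536 → NEW=0, ERR=7853889/65536
(1,3): OLD=160062103/1048576 → NEW=255, ERR=-107324777/1048576
(2,0): OLD=4271279/32768 → NEW=255, ERR=-4084561/32768
(2,1): OLD=139001973/1048576 → NEW=255, ERR=-128384907/1048576
(2,2): OLD=84937257/2097152 → NEW=0, ERR=84937257/2097152
(2,3): OLD=2658318629/33554432 → NEW=0, ERR=2658318629/33554432
(3,0): OLD=991358655/16777216 → NEW=0, ERR=991358655/16777216
(3,1): OLD=17822317985/268435456 → NEW=0, ERR=17822317985/268435456
Target (3,1): original=79, with diffused error = 17822317985/268435456

Answer: 17822317985/268435456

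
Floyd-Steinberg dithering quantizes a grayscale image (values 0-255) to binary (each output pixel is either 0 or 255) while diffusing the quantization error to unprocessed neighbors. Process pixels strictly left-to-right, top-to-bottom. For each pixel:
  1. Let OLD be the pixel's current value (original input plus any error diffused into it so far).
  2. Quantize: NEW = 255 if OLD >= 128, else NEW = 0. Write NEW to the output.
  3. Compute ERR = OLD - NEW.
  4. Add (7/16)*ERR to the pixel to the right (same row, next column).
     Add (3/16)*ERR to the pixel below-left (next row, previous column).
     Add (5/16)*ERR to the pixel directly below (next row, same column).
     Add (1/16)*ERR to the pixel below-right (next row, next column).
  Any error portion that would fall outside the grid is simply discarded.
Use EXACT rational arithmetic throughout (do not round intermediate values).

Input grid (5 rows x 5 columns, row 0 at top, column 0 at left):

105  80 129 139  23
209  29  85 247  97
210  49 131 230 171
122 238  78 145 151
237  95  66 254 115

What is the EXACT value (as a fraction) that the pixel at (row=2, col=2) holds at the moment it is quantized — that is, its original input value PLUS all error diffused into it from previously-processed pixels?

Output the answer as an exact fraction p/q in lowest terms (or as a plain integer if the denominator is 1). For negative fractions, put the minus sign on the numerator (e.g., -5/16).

(0,0): OLD=105 → NEW=0, ERR=105
(0,1): OLD=2015/16 → NEW=0, ERR=2015/16
(0,2): OLD=47129/256 → NEW=255, ERR=-18151/256
(0,3): OLD=442287/4096 → NEW=0, ERR=442287/4096
(0,4): OLD=4603337/65536 → NEW=0, ERR=4603337/65536
(1,0): OLD=67949/256 → NEW=255, ERR=2669/256
(1,1): OLD=135547/2048 → NEW=0, ERR=135547/2048
(1,2): OLD=7858839/65536 → NEW=0, ERR=7858839/65536
(1,3): OLD=89639115/262144 → NEW=255, ERR=22792395/262144
(1,4): OLD=686767361/4194304 → NEW=255, ERR=-382780159/4194304
(2,0): OLD=7394681/32768 → NEW=255, ERR=-961159/32768
(2,1): OLD=83871299/1048576 → NEW=0, ERR=83871299/1048576
(2,2): OLD=3756530313/16777216 → NEW=255, ERR=-521659767/16777216
Target (2,2): original=131, with diffused error = 3756530313/16777216

Answer: 3756530313/16777216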